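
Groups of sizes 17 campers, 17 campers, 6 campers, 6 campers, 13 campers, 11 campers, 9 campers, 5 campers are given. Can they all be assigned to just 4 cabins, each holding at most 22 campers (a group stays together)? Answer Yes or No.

No

Total = 84 campers; ⌈84/22⌉ = 4.
The bound of 4 does not rule out 4, but exhaustive search shows no assignment into 4 cabins of capacity 22 campers exists — the minimum is 5.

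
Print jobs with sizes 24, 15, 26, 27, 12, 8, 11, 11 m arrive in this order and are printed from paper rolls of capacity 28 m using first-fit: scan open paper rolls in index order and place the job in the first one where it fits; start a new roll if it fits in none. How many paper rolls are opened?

  24 → roll 1 (new)  [load 24/28]
  15 → roll 2 (new)  [load 15/28]
  26 → roll 3 (new)  [load 26/28]
  27 → roll 4 (new)  [load 27/28]
  12 → roll 2  [load 27/28]
  8 → roll 5 (new)  [load 8/28]
  11 → roll 5  [load 19/28]
  11 → roll 6 (new)  [load 11/28]
6 paper rolls opened.

6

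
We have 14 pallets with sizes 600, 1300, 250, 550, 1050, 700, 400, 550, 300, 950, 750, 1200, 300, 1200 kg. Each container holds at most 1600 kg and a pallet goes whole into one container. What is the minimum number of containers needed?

Total = 1300 + 1200 + 1200 + 1050 + 950 + 750 + 700 + 600 + 550 + 550 + 400 + 300 + 300 + 250 = 10100 kg.
Lower bound: ⌈10100/1600⌉ = 7 containers.
A packing using 7 containers:
  container 1: 1300 + 300 = 1600
  container 2: 1200 + 400 = 1600
  container 3: 1200 + 300 = 1500
  container 4: 1050 + 550 = 1600
  container 5: 950 + 600 = 1550
  container 6: 750 + 700 = 1450
  container 7: 550 + 250 = 800
This matches the lower bound, so 7 is optimal.

7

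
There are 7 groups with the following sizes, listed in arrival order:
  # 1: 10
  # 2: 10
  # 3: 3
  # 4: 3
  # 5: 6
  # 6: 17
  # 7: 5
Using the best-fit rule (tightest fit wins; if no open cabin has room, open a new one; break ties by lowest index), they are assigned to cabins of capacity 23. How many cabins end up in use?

  10 → cabin 1 (new)  [load 10/23]
  10 → cabin 1  [load 20/23]
  3 → cabin 1  [load 23/23]
  3 → cabin 2 (new)  [load 3/23]
  6 → cabin 2  [load 9/23]
  17 → cabin 3 (new)  [load 17/23]
  5 → cabin 3  [load 22/23]
3 cabins opened.

3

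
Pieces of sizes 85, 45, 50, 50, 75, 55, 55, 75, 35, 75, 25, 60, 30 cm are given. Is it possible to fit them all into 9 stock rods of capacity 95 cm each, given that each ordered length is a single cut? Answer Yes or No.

Yes

A valid assignment using 9 stock rods:
  stock rod 1: 85 = 85
  stock rod 2: 75 = 75
  stock rod 3: 75 = 75
  stock rod 4: 75 = 75
  stock rod 5: 60 + 35 = 95
  stock rod 6: 55 + 30 = 85
  stock rod 7: 55 + 25 = 80
  stock rod 8: 50 + 45 = 95
  stock rod 9: 50 = 50
Every load is within 95 cm, so 9 stock rods suffice.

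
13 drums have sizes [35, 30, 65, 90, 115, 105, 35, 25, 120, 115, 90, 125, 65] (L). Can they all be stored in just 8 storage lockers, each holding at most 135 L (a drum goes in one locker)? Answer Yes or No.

No

Total = 1015 L; ⌈1015/135⌉ = 8.
The bound of 8 does not rule out 8, but exhaustive search shows no assignment into 8 storage lockers of capacity 135 L exists — the minimum is 9.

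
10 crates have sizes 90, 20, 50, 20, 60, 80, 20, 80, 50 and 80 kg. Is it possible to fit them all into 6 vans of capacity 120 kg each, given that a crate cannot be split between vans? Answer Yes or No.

A valid assignment using 6 vans:
  van 1: 90 + 20 = 110
  van 2: 80 + 20 + 20 = 120
  van 3: 80 = 80
  van 4: 80 = 80
  van 5: 60 + 50 = 110
  van 6: 50 = 50
Every load is within 120 kg, so 6 vans suffice.

Yes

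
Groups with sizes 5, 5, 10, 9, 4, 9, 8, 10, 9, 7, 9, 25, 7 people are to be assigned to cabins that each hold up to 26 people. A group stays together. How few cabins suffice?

Total = 25 + 10 + 10 + 9 + 9 + 9 + 9 + 8 + 7 + 7 + 5 + 5 + 4 = 117 people.
Lower bound: ⌈117/26⌉ = 5 cabins.
A packing using 5 cabins:
  cabin 1: 25 = 25
  cabin 2: 10 + 10 + 5 = 25
  cabin 3: 9 + 9 + 8 = 26
  cabin 4: 9 + 9 + 7 = 25
  cabin 5: 7 + 5 + 4 = 16
This matches the lower bound, so 5 is optimal.

5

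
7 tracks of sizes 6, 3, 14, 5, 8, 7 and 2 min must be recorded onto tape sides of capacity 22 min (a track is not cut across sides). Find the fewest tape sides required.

3

Total = 14 + 8 + 7 + 6 + 5 + 3 + 2 = 45 min.
Lower bound: ⌈45/22⌉ = 3 tape sides.
A packing using 3 tape sides:
  side 1: 14 + 8 = 22
  side 2: 7 + 6 + 5 + 3 = 21
  side 3: 2 = 2
This matches the lower bound, so 3 is optimal.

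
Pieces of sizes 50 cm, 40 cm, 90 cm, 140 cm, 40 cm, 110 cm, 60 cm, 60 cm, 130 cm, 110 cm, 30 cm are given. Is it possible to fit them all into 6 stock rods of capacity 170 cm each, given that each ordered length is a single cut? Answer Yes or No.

A valid assignment using 6 stock rods:
  stock rod 1: 140 + 30 = 170
  stock rod 2: 130 + 40 = 170
  stock rod 3: 110 + 60 = 170
  stock rod 4: 110 + 60 = 170
  stock rod 5: 90 + 50 = 140
  stock rod 6: 40 = 40
Every load is within 170 cm, so 6 stock rods suffice.

Yes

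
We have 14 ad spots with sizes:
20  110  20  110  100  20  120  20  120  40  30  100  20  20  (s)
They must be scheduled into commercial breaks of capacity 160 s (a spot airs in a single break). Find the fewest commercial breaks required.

6

Total = 120 + 120 + 110 + 110 + 100 + 100 + 40 + 30 + 20 + 20 + 20 + 20 + 20 + 20 = 850 s.
Lower bound: ⌈850/160⌉ = 6 commercial breaks.
A packing using 6 commercial breaks:
  break 1: 120 + 40 = 160
  break 2: 120 + 30 = 150
  break 3: 110 + 20 + 20 = 150
  break 4: 110 + 20 + 20 = 150
  break 5: 100 + 20 + 20 = 140
  break 6: 100 = 100
This matches the lower bound, so 6 is optimal.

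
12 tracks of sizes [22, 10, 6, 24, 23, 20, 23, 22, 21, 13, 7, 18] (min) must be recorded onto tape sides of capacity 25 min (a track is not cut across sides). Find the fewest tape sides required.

Total = 24 + 23 + 23 + 22 + 22 + 21 + 20 + 18 + 13 + 10 + 7 + 6 = 209 min.
Lower bound: ⌈209/25⌉ = 9 tape sides.
A packing using 10 tape sides:
  side 1: 24 = 24
  side 2: 23 = 23
  side 3: 23 = 23
  side 4: 22 = 22
  side 5: 22 = 22
  side 6: 21 = 21
  side 7: 20 = 20
  side 8: 18 + 7 = 25
  side 9: 13 + 10 = 23
  side 10: 6 = 6
No arrangement into 9 tape sides stays within capacity, so 10 is optimal.

10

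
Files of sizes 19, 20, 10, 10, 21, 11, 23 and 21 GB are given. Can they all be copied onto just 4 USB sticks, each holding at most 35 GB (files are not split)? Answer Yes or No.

Total = 135 GB; ⌈135/35⌉ = 4.
5 files each exceed half the capacity and cannot share a USB stick, forcing at least 5 USB sticks.
At least 5 USB sticks are required, but only 4 are allowed.

No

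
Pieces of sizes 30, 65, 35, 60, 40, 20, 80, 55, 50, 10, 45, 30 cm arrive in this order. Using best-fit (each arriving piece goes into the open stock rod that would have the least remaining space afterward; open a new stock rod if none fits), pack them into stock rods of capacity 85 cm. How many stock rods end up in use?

7

  30 → stock rod 1 (new)  [load 30/85]
  65 → stock rod 2 (new)  [load 65/85]
  35 → stock rod 1  [load 65/85]
  60 → stock rod 3 (new)  [load 60/85]
  40 → stock rod 4 (new)  [load 40/85]
  20 → stock rod 1  [load 85/85]
  80 → stock rod 5 (new)  [load 80/85]
  55 → stock rod 6 (new)  [load 55/85]
  50 → stock rod 7 (new)  [load 50/85]
  10 → stock rod 2  [load 75/85]
  45 → stock rod 4  [load 85/85]
  30 → stock rod 6  [load 85/85]
7 stock rods opened.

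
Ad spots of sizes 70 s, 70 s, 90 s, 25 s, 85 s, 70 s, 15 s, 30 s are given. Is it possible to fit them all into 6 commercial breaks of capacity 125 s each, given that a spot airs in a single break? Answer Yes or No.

A valid assignment using 5 commercial breaks:
  break 1: 90 + 30 = 120
  break 2: 85 + 25 + 15 = 125
  break 3: 70 = 70
  break 4: 70 = 70
  break 5: 70 = 70
That uses only 5 ≤ 6, so 6 commercial breaks are enough.

Yes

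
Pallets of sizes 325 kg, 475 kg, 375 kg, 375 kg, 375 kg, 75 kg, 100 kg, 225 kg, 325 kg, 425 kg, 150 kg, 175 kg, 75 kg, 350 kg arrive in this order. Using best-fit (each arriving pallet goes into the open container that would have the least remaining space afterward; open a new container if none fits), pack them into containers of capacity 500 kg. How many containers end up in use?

9

  325 → container 1 (new)  [load 325/500]
  475 → container 2 (new)  [load 475/500]
  375 → container 3 (new)  [load 375/500]
  375 → container 4 (new)  [load 375/500]
  375 → container 5 (new)  [load 375/500]
  75 → container 3  [load 450/500]
  100 → container 4  [load 475/500]
  225 → container 6 (new)  [load 225/500]
  325 → container 7 (new)  [load 325/500]
  425 → container 8 (new)  [load 425/500]
  150 → container 1  [load 475/500]
  175 → container 7  [load 500/500]
  75 → container 8  [load 500/500]
  350 → container 9 (new)  [load 350/500]
9 containers opened.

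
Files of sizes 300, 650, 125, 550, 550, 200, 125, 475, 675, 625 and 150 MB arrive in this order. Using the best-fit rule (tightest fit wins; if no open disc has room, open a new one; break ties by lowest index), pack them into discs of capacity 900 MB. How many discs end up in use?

6

  300 → disc 1 (new)  [load 300/900]
  650 → disc 2 (new)  [load 650/900]
  125 → disc 2  [load 775/900]
  550 → disc 1  [load 850/900]
  550 → disc 3 (new)  [load 550/900]
  200 → disc 3  [load 750/900]
  125 → disc 2  [load 900/900]
  475 → disc 4 (new)  [load 475/900]
  675 → disc 5 (new)  [load 675/900]
  625 → disc 6 (new)  [load 625/900]
  150 → disc 3  [load 900/900]
6 discs opened.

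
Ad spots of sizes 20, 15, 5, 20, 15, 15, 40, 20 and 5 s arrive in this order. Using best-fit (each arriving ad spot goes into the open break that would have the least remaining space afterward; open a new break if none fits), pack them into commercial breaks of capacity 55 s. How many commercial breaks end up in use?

3

  20 → break 1 (new)  [load 20/55]
  15 → break 1  [load 35/55]
  5 → break 1  [load 40/55]
  20 → break 2 (new)  [load 20/55]
  15 → break 1  [load 55/55]
  15 → break 2  [load 35/55]
  40 → break 3 (new)  [load 40/55]
  20 → break 2  [load 55/55]
  5 → break 3  [load 45/55]
3 commercial breaks opened.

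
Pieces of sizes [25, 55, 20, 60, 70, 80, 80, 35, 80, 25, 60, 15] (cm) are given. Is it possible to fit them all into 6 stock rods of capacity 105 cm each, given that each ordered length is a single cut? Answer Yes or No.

No

Total = 605 cm; ⌈605/105⌉ = 6.
7 pieces each exceed half the capacity and cannot share a stock rod, forcing at least 7 stock rods.
At least 7 stock rods are required, but only 6 are allowed.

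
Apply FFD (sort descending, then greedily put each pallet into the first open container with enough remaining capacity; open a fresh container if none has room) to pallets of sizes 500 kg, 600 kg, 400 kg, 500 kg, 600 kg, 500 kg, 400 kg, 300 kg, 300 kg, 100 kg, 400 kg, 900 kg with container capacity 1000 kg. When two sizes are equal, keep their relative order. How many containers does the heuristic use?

6

Sorted descending: 900, 600, 600, 500, 500, 500, 400, 400, 400, 300, 300, 100.
  900 → container 1 (new)  [load 900/1000]
  600 → container 2 (new)  [load 600/1000]
  600 → container 3 (new)  [load 600/1000]
  500 → container 4 (new)  [load 500/1000]
  500 → container 4  [load 1000/1000]
  500 → container 5 (new)  [load 500/1000]
  400 → container 2  [load 1000/1000]
  400 → container 3  [load 1000/1000]
  400 → container 5  [load 900/1000]
  300 → container 6 (new)  [load 300/1000]
  300 → container 6  [load 600/1000]
  100 → container 1  [load 1000/1000]
6 containers opened.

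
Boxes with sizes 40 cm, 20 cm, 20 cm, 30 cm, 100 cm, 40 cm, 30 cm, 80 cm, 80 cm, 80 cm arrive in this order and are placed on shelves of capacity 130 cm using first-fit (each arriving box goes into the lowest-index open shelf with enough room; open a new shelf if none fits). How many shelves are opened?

  40 → shelf 1 (new)  [load 40/130]
  20 → shelf 1  [load 60/130]
  20 → shelf 1  [load 80/130]
  30 → shelf 1  [load 110/130]
  100 → shelf 2 (new)  [load 100/130]
  40 → shelf 3 (new)  [load 40/130]
  30 → shelf 2  [load 130/130]
  80 → shelf 3  [load 120/130]
  80 → shelf 4 (new)  [load 80/130]
  80 → shelf 5 (new)  [load 80/130]
5 shelves opened.

5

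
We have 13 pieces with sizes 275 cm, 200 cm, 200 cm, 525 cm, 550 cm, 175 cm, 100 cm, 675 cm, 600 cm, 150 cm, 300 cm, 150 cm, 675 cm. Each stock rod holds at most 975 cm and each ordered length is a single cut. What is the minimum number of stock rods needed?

5

Total = 675 + 675 + 600 + 550 + 525 + 300 + 275 + 200 + 200 + 175 + 150 + 150 + 100 = 4575 cm.
Lower bound: ⌈4575/975⌉ = 5 stock rods.
A packing using 5 stock rods:
  stock rod 1: 675 + 300 = 975
  stock rod 2: 675 + 275 = 950
  stock rod 3: 600 + 200 + 175 = 975
  stock rod 4: 550 + 200 + 150 = 900
  stock rod 5: 525 + 150 + 100 = 775
This matches the lower bound, so 5 is optimal.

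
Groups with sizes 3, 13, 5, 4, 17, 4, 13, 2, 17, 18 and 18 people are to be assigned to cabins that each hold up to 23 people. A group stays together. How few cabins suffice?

6

Total = 18 + 18 + 17 + 17 + 13 + 13 + 5 + 4 + 4 + 3 + 2 = 114 people.
Lower bound: ⌈114/23⌉ = 5 cabins.
Also, 6 groups each exceed 23/2 people, and no two of those can share a cabin, so at least 6 cabins are needed.
A packing using 6 cabins:
  cabin 1: 18 + 5 = 23
  cabin 2: 18 + 4 = 22
  cabin 3: 17 + 4 + 2 = 23
  cabin 4: 17 + 3 = 20
  cabin 5: 13 = 13
  cabin 6: 13 = 13
This matches the lower bound, so 6 is optimal.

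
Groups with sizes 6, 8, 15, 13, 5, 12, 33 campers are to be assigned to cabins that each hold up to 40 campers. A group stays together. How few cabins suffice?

Total = 33 + 15 + 13 + 12 + 8 + 6 + 5 = 92 campers.
Lower bound: ⌈92/40⌉ = 3 cabins.
A packing using 3 cabins:
  cabin 1: 33 + 6 = 39
  cabin 2: 15 + 13 + 12 = 40
  cabin 3: 8 + 5 = 13
This matches the lower bound, so 3 is optimal.

3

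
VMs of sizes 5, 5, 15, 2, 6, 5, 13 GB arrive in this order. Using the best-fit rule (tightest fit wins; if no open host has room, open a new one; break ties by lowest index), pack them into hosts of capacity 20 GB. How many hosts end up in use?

  5 → host 1 (new)  [load 5/20]
  5 → host 1  [load 10/20]
  15 → host 2 (new)  [load 15/20]
  2 → host 2  [load 17/20]
  6 → host 1  [load 16/20]
  5 → host 3 (new)  [load 5/20]
  13 → host 3  [load 18/20]
3 hosts opened.

3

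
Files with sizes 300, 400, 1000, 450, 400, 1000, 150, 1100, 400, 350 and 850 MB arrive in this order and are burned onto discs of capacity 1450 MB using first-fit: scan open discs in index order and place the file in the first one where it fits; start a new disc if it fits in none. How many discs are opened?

5

  300 → disc 1 (new)  [load 300/1450]
  400 → disc 1  [load 700/1450]
  1000 → disc 2 (new)  [load 1000/1450]
  450 → disc 1  [load 1150/1450]
  400 → disc 2  [load 1400/1450]
  1000 → disc 3 (new)  [load 1000/1450]
  150 → disc 1  [load 1300/1450]
  1100 → disc 4 (new)  [load 1100/1450]
  400 → disc 3  [load 1400/1450]
  350 → disc 4  [load 1450/1450]
  850 → disc 5 (new)  [load 850/1450]
5 discs opened.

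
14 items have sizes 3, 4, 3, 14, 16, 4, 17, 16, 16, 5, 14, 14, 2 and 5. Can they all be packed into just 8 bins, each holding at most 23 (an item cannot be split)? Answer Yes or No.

Yes

A valid assignment using 7 bins:
  bin 1: 17 + 5 = 22
  bin 2: 16 + 5 + 2 = 23
  bin 3: 16 + 4 + 3 = 23
  bin 4: 16 + 4 + 3 = 23
  bin 5: 14 = 14
  bin 6: 14 = 14
  bin 7: 14 = 14
That uses only 7 ≤ 8, so 8 bins are enough.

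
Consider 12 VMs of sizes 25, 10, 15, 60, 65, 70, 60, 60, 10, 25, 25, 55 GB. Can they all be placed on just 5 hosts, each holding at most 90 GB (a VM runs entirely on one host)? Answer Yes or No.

No

Total = 480 GB; ⌈480/90⌉ = 6.
At least 6 hosts are required, but only 5 are allowed.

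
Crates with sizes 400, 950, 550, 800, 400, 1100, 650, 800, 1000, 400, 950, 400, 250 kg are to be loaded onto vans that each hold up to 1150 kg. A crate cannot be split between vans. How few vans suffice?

9

Total = 1100 + 1000 + 950 + 950 + 800 + 800 + 650 + 550 + 400 + 400 + 400 + 400 + 250 = 8650 kg.
Lower bound: ⌈8650/1150⌉ = 8 vans.
A packing using 9 vans:
  van 1: 1100 = 1100
  van 2: 1000 = 1000
  van 3: 950 = 950
  van 4: 950 = 950
  van 5: 800 + 250 = 1050
  van 6: 800 = 800
  van 7: 650 + 400 = 1050
  van 8: 550 + 400 = 950
  van 9: 400 + 400 = 800
No arrangement into 8 vans stays within capacity, so 9 is optimal.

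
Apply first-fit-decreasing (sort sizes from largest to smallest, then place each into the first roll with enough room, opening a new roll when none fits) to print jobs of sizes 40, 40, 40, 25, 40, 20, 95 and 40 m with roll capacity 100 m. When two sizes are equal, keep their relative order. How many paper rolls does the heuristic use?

4

Sorted descending: 95, 40, 40, 40, 40, 40, 25, 20.
  95 → roll 1 (new)  [load 95/100]
  40 → roll 2 (new)  [load 40/100]
  40 → roll 2  [load 80/100]
  40 → roll 3 (new)  [load 40/100]
  40 → roll 3  [load 80/100]
  40 → roll 4 (new)  [load 40/100]
  25 → roll 4  [load 65/100]
  20 → roll 2  [load 100/100]
4 paper rolls opened.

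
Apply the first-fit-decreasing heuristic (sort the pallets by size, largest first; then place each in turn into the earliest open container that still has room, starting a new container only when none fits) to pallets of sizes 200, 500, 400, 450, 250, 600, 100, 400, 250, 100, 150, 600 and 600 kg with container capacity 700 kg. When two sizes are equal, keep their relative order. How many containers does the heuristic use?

Sorted descending: 600, 600, 600, 500, 450, 400, 400, 250, 250, 200, 150, 100, 100.
  600 → container 1 (new)  [load 600/700]
  600 → container 2 (new)  [load 600/700]
  600 → container 3 (new)  [load 600/700]
  500 → container 4 (new)  [load 500/700]
  450 → container 5 (new)  [load 450/700]
  400 → container 6 (new)  [load 400/700]
  400 → container 7 (new)  [load 400/700]
  250 → container 5  [load 700/700]
  250 → container 6  [load 650/700]
  200 → container 4  [load 700/700]
  150 → container 7  [load 550/700]
  100 → container 1  [load 700/700]
  100 → container 2  [load 700/700]
7 containers opened.

7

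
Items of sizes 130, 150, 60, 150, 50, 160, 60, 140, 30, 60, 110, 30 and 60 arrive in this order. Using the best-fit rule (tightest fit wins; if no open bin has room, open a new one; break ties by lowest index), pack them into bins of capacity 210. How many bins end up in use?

  130 → bin 1 (new)  [load 130/210]
  150 → bin 2 (new)  [load 150/210]
  60 → bin 2  [load 210/210]
  150 → bin 3 (new)  [load 150/210]
  50 → bin 3  [load 200/210]
  160 → bin 4 (new)  [load 160/210]
  60 → bin 1  [load 190/210]
  140 → bin 5 (new)  [load 140/210]
  30 → bin 4  [load 190/210]
  60 → bin 5  [load 200/210]
  110 → bin 6 (new)  [load 110/210]
  30 → bin 6  [load 140/210]
  60 → bin 6  [load 200/210]
6 bins opened.

6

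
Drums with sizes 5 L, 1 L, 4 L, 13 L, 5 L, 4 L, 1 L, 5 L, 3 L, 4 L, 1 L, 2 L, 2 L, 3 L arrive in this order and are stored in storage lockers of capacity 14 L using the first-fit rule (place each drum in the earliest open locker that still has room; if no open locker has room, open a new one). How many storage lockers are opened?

4

  5 → locker 1 (new)  [load 5/14]
  1 → locker 1  [load 6/14]
  4 → locker 1  [load 10/14]
  13 → locker 2 (new)  [load 13/14]
  5 → locker 3 (new)  [load 5/14]
  4 → locker 1  [load 14/14]
  1 → locker 2  [load 14/14]
  5 → locker 3  [load 10/14]
  3 → locker 3  [load 13/14]
  4 → locker 4 (new)  [load 4/14]
  1 → locker 3  [load 14/14]
  2 → locker 4  [load 6/14]
  2 → locker 4  [load 8/14]
  3 → locker 4  [load 11/14]
4 storage lockers opened.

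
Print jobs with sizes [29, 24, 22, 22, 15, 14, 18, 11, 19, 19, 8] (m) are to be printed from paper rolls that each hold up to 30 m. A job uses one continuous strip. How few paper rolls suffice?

8

Total = 29 + 24 + 22 + 22 + 19 + 19 + 18 + 15 + 14 + 11 + 8 = 201 m.
Lower bound: ⌈201/30⌉ = 7 paper rolls.
A packing using 8 paper rolls:
  roll 1: 29 = 29
  roll 2: 24 = 24
  roll 3: 22 + 8 = 30
  roll 4: 22 = 22
  roll 5: 19 + 11 = 30
  roll 6: 19 = 19
  roll 7: 18 = 18
  roll 8: 15 + 14 = 29
No arrangement into 7 paper rolls stays within capacity, so 8 is optimal.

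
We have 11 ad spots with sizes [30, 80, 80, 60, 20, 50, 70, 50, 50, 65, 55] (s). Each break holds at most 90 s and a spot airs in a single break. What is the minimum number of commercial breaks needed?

9

Total = 80 + 80 + 70 + 65 + 60 + 55 + 50 + 50 + 50 + 30 + 20 = 610 s.
Lower bound: ⌈610/90⌉ = 7 commercial breaks.
Also, 9 ad spots each exceed 45 s, and no two of those can share a break, so at least 9 commercial breaks are needed.
A packing using 9 commercial breaks:
  break 1: 80 = 80
  break 2: 80 = 80
  break 3: 70 + 20 = 90
  break 4: 65 = 65
  break 5: 60 + 30 = 90
  break 6: 55 = 55
  break 7: 50 = 50
  break 8: 50 = 50
  break 9: 50 = 50
This matches the lower bound, so 9 is optimal.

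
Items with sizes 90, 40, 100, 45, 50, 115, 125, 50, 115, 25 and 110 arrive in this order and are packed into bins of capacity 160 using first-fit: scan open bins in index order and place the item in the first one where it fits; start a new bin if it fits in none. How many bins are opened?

  90 → bin 1 (new)  [load 90/160]
  40 → bin 1  [load 130/160]
  100 → bin 2 (new)  [load 100/160]
  45 → bin 2  [load 145/160]
  50 → bin 3 (new)  [load 50/160]
  115 → bin 4 (new)  [load 115/160]
  125 → bin 5 (new)  [load 125/160]
  50 → bin 3  [load 100/160]
  115 → bin 6 (new)  [load 115/160]
  25 → bin 1  [load 155/160]
  110 → bin 7 (new)  [load 110/160]
7 bins opened.

7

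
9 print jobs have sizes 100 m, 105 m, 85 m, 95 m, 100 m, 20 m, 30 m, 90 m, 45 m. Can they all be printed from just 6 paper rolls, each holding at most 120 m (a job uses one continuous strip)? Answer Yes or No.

Total = 670 m; ⌈670/120⌉ = 6.
The bound of 6 does not rule out 6, but exhaustive search shows no assignment into 6 paper rolls of capacity 120 m exists — the minimum is 7.

No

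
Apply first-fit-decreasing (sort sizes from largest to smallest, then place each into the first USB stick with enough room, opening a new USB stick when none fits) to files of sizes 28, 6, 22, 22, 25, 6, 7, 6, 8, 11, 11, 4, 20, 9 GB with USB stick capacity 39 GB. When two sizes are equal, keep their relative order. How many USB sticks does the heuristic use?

5

Sorted descending: 28, 25, 22, 22, 20, 11, 11, 9, 8, 7, 6, 6, 6, 4.
  28 → USB stick 1 (new)  [load 28/39]
  25 → USB stick 2 (new)  [load 25/39]
  22 → USB stick 3 (new)  [load 22/39]
  22 → USB stick 4 (new)  [load 22/39]
  20 → USB stick 5 (new)  [load 20/39]
  11 → USB stick 1  [load 39/39]
  11 → USB stick 2  [load 36/39]
  9 → USB stick 3  [load 31/39]
  8 → USB stick 3  [load 39/39]
  7 → USB stick 4  [load 29/39]
  6 → USB stick 4  [load 35/39]
  6 → USB stick 5  [load 26/39]
  6 → USB stick 5  [load 32/39]
  4 → USB stick 4  [load 39/39]
5 USB sticks opened.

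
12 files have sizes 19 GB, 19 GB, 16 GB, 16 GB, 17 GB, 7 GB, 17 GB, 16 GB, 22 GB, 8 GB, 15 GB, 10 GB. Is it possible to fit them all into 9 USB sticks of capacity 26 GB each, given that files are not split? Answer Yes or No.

A valid assignment using 9 USB sticks:
  USB stick 1: 22 = 22
  USB stick 2: 19 + 7 = 26
  USB stick 3: 19 = 19
  USB stick 4: 17 + 8 = 25
  USB stick 5: 17 = 17
  USB stick 6: 16 + 10 = 26
  USB stick 7: 16 = 16
  USB stick 8: 16 = 16
  USB stick 9: 15 = 15
Every load is within 26 GB, so 9 USB sticks suffice.

Yes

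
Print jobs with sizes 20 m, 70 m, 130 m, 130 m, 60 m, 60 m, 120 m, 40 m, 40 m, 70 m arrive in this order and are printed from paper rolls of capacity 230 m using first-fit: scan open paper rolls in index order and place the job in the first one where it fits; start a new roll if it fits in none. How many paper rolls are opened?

4

  20 → roll 1 (new)  [load 20/230]
  70 → roll 1  [load 90/230]
  130 → roll 1  [load 220/230]
  130 → roll 2 (new)  [load 130/230]
  60 → roll 2  [load 190/230]
  60 → roll 3 (new)  [load 60/230]
  120 → roll 3  [load 180/230]
  40 → roll 2  [load 230/230]
  40 → roll 3  [load 220/230]
  70 → roll 4 (new)  [load 70/230]
4 paper rolls opened.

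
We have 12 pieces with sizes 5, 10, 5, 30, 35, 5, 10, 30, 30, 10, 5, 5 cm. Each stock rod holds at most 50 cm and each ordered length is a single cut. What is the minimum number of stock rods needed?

4

Total = 35 + 30 + 30 + 30 + 10 + 10 + 10 + 5 + 5 + 5 + 5 + 5 = 180 cm.
Lower bound: ⌈180/50⌉ = 4 stock rods.
A packing using 4 stock rods:
  stock rod 1: 35 + 10 + 5 = 50
  stock rod 2: 30 + 10 + 10 = 50
  stock rod 3: 30 + 5 + 5 + 5 + 5 = 50
  stock rod 4: 30 = 30
This matches the lower bound, so 4 is optimal.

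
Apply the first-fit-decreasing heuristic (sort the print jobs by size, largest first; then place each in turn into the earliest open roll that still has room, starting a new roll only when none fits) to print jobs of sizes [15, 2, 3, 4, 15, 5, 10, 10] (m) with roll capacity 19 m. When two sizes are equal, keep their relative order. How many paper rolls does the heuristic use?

Sorted descending: 15, 15, 10, 10, 5, 4, 3, 2.
  15 → roll 1 (new)  [load 15/19]
  15 → roll 2 (new)  [load 15/19]
  10 → roll 3 (new)  [load 10/19]
  10 → roll 4 (new)  [load 10/19]
  5 → roll 3  [load 15/19]
  4 → roll 1  [load 19/19]
  3 → roll 2  [load 18/19]
  2 → roll 3  [load 17/19]
4 paper rolls opened.

4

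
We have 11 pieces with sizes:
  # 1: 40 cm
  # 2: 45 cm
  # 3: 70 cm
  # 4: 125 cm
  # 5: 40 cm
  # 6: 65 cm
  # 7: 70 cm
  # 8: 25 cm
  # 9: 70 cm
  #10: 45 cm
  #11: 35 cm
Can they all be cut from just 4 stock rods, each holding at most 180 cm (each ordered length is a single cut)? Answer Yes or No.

Yes

A valid assignment using 4 stock rods:
  stock rod 1: 125 + 45 = 170
  stock rod 2: 70 + 70 + 40 = 180
  stock rod 3: 70 + 65 + 45 = 180
  stock rod 4: 40 + 35 + 25 = 100
Every load is within 180 cm, so 4 stock rods suffice.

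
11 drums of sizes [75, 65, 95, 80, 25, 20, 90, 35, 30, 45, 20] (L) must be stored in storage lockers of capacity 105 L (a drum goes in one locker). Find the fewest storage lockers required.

Total = 95 + 90 + 80 + 75 + 65 + 45 + 35 + 30 + 25 + 20 + 20 = 580 L.
Lower bound: ⌈580/105⌉ = 6 storage lockers.
A packing using 6 storage lockers:
  locker 1: 95 = 95
  locker 2: 90 = 90
  locker 3: 80 + 25 = 105
  locker 4: 75 + 30 = 105
  locker 5: 65 + 35 = 100
  locker 6: 45 + 20 + 20 = 85
This matches the lower bound, so 6 is optimal.

6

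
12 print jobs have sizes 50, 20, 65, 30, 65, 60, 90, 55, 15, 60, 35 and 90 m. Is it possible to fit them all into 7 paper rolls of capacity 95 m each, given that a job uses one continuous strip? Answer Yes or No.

No

Total = 635 m; ⌈635/95⌉ = 7.
8 print jobs each exceed half the capacity and cannot share a roll, forcing at least 8 paper rolls.
At least 8 paper rolls are required, but only 7 are allowed.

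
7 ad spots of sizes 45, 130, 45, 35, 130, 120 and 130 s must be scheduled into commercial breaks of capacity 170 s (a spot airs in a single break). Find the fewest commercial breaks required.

Total = 130 + 130 + 130 + 120 + 45 + 45 + 35 = 635 s.
Lower bound: ⌈635/170⌉ = 4 commercial breaks.
A packing using 5 commercial breaks:
  break 1: 130 + 35 = 165
  break 2: 130 = 130
  break 3: 130 = 130
  break 4: 120 + 45 = 165
  break 5: 45 = 45
No arrangement into 4 commercial breaks stays within capacity, so 5 is optimal.

5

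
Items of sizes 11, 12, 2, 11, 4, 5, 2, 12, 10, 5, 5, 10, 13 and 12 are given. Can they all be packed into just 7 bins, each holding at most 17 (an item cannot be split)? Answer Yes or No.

Total = 114; ⌈114/17⌉ = 7.
8 items each exceed half the capacity and cannot share a bin, forcing at least 8 bins.
At least 8 bins are required, but only 7 are allowed.

No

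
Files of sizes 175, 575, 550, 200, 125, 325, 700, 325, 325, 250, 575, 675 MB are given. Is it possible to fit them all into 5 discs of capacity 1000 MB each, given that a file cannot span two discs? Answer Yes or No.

A valid assignment using 5 discs:
  disc 1: 700 + 175 + 125 = 1000
  disc 2: 675 + 325 = 1000
  disc 3: 575 + 325 = 900
  disc 4: 575 + 325 = 900
  disc 5: 550 + 250 + 200 = 1000
Every load is within 1000 MB, so 5 discs suffice.

Yes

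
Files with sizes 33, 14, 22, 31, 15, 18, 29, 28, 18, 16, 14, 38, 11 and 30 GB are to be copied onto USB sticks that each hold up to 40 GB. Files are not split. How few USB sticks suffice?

Total = 38 + 33 + 31 + 30 + 29 + 28 + 22 + 18 + 18 + 16 + 15 + 14 + 14 + 11 = 317 GB.
Lower bound: ⌈317/40⌉ = 8 USB sticks.
A packing using 10 USB sticks:
  USB stick 1: 38 = 38
  USB stick 2: 33 = 33
  USB stick 3: 31 = 31
  USB stick 4: 30 = 30
  USB stick 5: 29 + 11 = 40
  USB stick 6: 28 = 28
  USB stick 7: 22 + 18 = 40
  USB stick 8: 18 + 16 = 34
  USB stick 9: 15 + 14 = 29
  USB stick 10: 14 = 14
No arrangement into 9 USB sticks stays within capacity, so 10 is optimal.

10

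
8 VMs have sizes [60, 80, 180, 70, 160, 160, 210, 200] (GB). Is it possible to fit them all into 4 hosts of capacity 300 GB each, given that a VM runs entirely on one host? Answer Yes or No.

No

Total = 1120 GB; ⌈1120/300⌉ = 4.
5 VMs each exceed half the capacity and cannot share a host, forcing at least 5 hosts.
At least 5 hosts are required, but only 4 are allowed.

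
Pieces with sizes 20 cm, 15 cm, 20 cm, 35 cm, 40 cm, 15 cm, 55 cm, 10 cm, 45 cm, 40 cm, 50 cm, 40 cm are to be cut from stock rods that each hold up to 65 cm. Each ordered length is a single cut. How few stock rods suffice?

Total = 55 + 50 + 45 + 40 + 40 + 40 + 35 + 20 + 20 + 15 + 15 + 10 = 385 cm.
Lower bound: ⌈385/65⌉ = 6 stock rods.
Also, 7 pieces each exceed 65/2 cm, and no two of those can share a stock rod, so at least 7 stock rods are needed.
A packing using 7 stock rods:
  stock rod 1: 55 + 10 = 65
  stock rod 2: 50 + 15 = 65
  stock rod 3: 45 + 20 = 65
  stock rod 4: 40 + 20 = 60
  stock rod 5: 40 + 15 = 55
  stock rod 6: 40 = 40
  stock rod 7: 35 = 35
This matches the lower bound, so 7 is optimal.

7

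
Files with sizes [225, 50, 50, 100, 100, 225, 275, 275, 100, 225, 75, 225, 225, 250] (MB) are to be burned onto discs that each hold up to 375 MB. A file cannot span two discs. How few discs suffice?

Total = 275 + 275 + 250 + 225 + 225 + 225 + 225 + 225 + 100 + 100 + 100 + 75 + 50 + 50 = 2400 MB.
Lower bound: ⌈2400/375⌉ = 7 discs.
Also, 8 files each exceed 375/2 MB, and no two of those can share a disc, so at least 8 discs are needed.
A packing using 8 discs:
  disc 1: 275 + 100 = 375
  disc 2: 275 + 100 = 375
  disc 3: 250 + 100 = 350
  disc 4: 225 + 75 + 50 = 350
  disc 5: 225 + 50 = 275
  disc 6: 225 = 225
  disc 7: 225 = 225
  disc 8: 225 = 225
This matches the lower bound, so 8 is optimal.

8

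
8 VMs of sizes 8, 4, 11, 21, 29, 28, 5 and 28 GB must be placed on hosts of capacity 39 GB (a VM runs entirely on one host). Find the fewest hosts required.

Total = 29 + 28 + 28 + 21 + 11 + 8 + 5 + 4 = 134 GB.
Lower bound: ⌈134/39⌉ = 4 hosts.
A packing using 4 hosts:
  host 1: 29 + 8 = 37
  host 2: 28 + 11 = 39
  host 3: 28 + 5 + 4 = 37
  host 4: 21 = 21
This matches the lower bound, so 4 is optimal.

4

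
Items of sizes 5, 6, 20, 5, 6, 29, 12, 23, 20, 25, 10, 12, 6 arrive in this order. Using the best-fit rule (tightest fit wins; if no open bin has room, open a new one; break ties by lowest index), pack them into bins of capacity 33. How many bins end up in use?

6

  5 → bin 1 (new)  [load 5/33]
  6 → bin 1  [load 11/33]
  20 → bin 1  [load 31/33]
  5 → bin 2 (new)  [load 5/33]
  6 → bin 2  [load 11/33]
  29 → bin 3 (new)  [load 29/33]
  12 → bin 2  [load 23/33]
  23 → bin 4 (new)  [load 23/33]
  20 → bin 5 (new)  [load 20/33]
  25 → bin 6 (new)  [load 25/33]
  10 → bin 2  [load 33/33]
  12 → bin 5  [load 32/33]
  6 → bin 6  [load 31/33]
6 bins opened.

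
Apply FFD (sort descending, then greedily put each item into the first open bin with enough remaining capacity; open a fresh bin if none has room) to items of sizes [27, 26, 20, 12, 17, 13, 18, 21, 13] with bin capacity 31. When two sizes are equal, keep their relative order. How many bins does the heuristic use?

Sorted descending: 27, 26, 21, 20, 18, 17, 13, 13, 12.
  27 → bin 1 (new)  [load 27/31]
  26 → bin 2 (new)  [load 26/31]
  21 → bin 3 (new)  [load 21/31]
  20 → bin 4 (new)  [load 20/31]
  18 → bin 5 (new)  [load 18/31]
  17 → bin 6 (new)  [load 17/31]
  13 → bin 5  [load 31/31]
  13 → bin 6  [load 30/31]
  12 → bin 7 (new)  [load 12/31]
7 bins opened.

7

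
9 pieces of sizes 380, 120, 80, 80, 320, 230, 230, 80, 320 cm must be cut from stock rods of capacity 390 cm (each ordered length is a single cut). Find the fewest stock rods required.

6

Total = 380 + 320 + 320 + 230 + 230 + 120 + 80 + 80 + 80 = 1840 cm.
Lower bound: ⌈1840/390⌉ = 5 stock rods.
A packing using 6 stock rods:
  stock rod 1: 380 = 380
  stock rod 2: 320 = 320
  stock rod 3: 320 = 320
  stock rod 4: 230 + 120 = 350
  stock rod 5: 230 + 80 + 80 = 390
  stock rod 6: 80 = 80
No arrangement into 5 stock rods stays within capacity, so 6 is optimal.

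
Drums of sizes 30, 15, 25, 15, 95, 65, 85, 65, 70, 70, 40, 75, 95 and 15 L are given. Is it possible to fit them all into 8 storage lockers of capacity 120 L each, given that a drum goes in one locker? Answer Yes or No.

A valid assignment using 8 storage lockers:
  locker 1: 95 + 25 = 120
  locker 2: 95 + 15 = 110
  locker 3: 85 + 30 = 115
  locker 4: 75 + 40 = 115
  locker 5: 70 + 15 + 15 = 100
  locker 6: 70 = 70
  locker 7: 65 = 65
  locker 8: 65 = 65
Every load is within 120 L, so 8 storage lockers suffice.

Yes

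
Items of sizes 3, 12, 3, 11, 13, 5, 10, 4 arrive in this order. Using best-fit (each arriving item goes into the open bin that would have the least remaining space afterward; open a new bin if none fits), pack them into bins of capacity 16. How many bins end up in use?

  3 → bin 1 (new)  [load 3/16]
  12 → bin 1  [load 15/16]
  3 → bin 2 (new)  [load 3/16]
  11 → bin 2  [load 14/16]
  13 → bin 3 (new)  [load 13/16]
  5 → bin 4 (new)  [load 5/16]
  10 → bin 4  [load 15/16]
  4 → bin 5 (new)  [load 4/16]
5 bins opened.

5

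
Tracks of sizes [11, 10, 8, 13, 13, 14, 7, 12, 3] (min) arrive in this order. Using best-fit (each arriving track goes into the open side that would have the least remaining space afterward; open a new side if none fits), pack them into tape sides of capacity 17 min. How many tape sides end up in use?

7

  11 → side 1 (new)  [load 11/17]
  10 → side 2 (new)  [load 10/17]
  8 → side 3 (new)  [load 8/17]
  13 → side 4 (new)  [load 13/17]
  13 → side 5 (new)  [load 13/17]
  14 → side 6 (new)  [load 14/17]
  7 → side 2  [load 17/17]
  12 → side 7 (new)  [load 12/17]
  3 → side 6  [load 17/17]
7 tape sides opened.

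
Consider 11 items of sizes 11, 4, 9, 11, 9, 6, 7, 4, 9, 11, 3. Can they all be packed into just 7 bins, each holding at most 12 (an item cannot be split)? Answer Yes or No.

No

Total = 84; ⌈84/12⌉ = 7.
The bound of 7 does not rule out 7, but exhaustive search shows no assignment into 7 bins of capacity 12 exists — the minimum is 8.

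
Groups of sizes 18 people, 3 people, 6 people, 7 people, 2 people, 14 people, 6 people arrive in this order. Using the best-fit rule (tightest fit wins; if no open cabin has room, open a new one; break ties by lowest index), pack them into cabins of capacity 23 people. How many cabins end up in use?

  18 → cabin 1 (new)  [load 18/23]
  3 → cabin 1  [load 21/23]
  6 → cabin 2 (new)  [load 6/23]
  7 → cabin 2  [load 13/23]
  2 → cabin 1  [load 23/23]
  14 → cabin 3 (new)  [load 14/23]
  6 → cabin 3  [load 20/23]
3 cabins opened.

3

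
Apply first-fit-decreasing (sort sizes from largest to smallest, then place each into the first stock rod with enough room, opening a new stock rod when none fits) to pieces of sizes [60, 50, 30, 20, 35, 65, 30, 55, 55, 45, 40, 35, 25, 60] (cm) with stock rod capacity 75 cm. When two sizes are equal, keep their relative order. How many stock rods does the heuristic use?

Sorted descending: 65, 60, 60, 55, 55, 50, 45, 40, 35, 35, 30, 30, 25, 20.
  65 → stock rod 1 (new)  [load 65/75]
  60 → stock rod 2 (new)  [load 60/75]
  60 → stock rod 3 (new)  [load 60/75]
  55 → stock rod 4 (new)  [load 55/75]
  55 → stock rod 5 (new)  [load 55/75]
  50 → stock rod 6 (new)  [load 50/75]
  45 → stock rod 7 (new)  [load 45/75]
  40 → stock rod 8 (new)  [load 40/75]
  35 → stock rod 8  [load 75/75]
  35 → stock rod 9 (new)  [load 35/75]
  30 → stock rod 7  [load 75/75]
  30 → stock rod 9  [load 65/75]
  25 → stock rod 6  [load 75/75]
  20 → stock rod 4  [load 75/75]
9 stock rods opened.

9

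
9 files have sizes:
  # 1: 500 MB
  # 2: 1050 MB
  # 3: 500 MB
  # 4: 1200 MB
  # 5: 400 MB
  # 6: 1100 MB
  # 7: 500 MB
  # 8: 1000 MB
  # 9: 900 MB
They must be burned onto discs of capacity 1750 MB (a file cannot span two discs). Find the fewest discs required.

Total = 1200 + 1100 + 1050 + 1000 + 900 + 500 + 500 + 500 + 400 = 7150 MB.
Lower bound: ⌈7150/1750⌉ = 5 discs.
A packing using 5 discs:
  disc 1: 1200 + 500 = 1700
  disc 2: 1100 + 500 = 1600
  disc 3: 1050 + 500 = 1550
  disc 4: 1000 + 400 = 1400
  disc 5: 900 = 900
This matches the lower bound, so 5 is optimal.

5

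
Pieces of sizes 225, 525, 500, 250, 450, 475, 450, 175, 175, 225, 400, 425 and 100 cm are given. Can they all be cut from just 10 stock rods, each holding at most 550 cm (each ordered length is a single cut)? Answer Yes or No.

A valid assignment using 10 stock rods:
  stock rod 1: 525 = 525
  stock rod 2: 500 = 500
  stock rod 3: 475 = 475
  stock rod 4: 450 + 100 = 550
  stock rod 5: 450 = 450
  stock rod 6: 425 = 425
  stock rod 7: 400 = 400
  stock rod 8: 250 + 225 = 475
  stock rod 9: 225 + 175 = 400
  stock rod 10: 175 = 175
Every load is within 550 cm, so 10 stock rods suffice.

Yes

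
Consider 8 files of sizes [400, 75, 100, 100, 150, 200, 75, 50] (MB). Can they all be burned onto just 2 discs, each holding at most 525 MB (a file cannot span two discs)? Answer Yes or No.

No

Total = 1150 MB; ⌈1150/525⌉ = 3.
At least 3 discs are required, but only 2 are allowed.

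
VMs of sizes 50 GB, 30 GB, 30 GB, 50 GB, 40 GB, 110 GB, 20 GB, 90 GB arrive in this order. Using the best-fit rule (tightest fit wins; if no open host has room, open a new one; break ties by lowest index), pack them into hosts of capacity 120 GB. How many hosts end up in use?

  50 → host 1 (new)  [load 50/120]
  30 → host 1  [load 80/120]
  30 → host 1  [load 110/120]
  50 → host 2 (new)  [load 50/120]
  40 → host 2  [load 90/120]
  110 → host 3 (new)  [load 110/120]
  20 → host 2  [load 110/120]
  90 → host 4 (new)  [load 90/120]
4 hosts opened.

4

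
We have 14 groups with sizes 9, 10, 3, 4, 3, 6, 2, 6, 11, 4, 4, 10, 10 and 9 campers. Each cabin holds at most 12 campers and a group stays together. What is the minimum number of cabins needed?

Total = 11 + 10 + 10 + 10 + 9 + 9 + 6 + 6 + 4 + 4 + 4 + 3 + 3 + 2 = 91 campers.
Lower bound: ⌈91/12⌉ = 8 cabins.
A packing using 8 cabins:
  cabin 1: 11 = 11
  cabin 2: 10 + 2 = 12
  cabin 3: 10 = 10
  cabin 4: 10 = 10
  cabin 5: 9 + 3 = 12
  cabin 6: 9 + 3 = 12
  cabin 7: 6 + 6 = 12
  cabin 8: 4 + 4 + 4 = 12
This matches the lower bound, so 8 is optimal.

8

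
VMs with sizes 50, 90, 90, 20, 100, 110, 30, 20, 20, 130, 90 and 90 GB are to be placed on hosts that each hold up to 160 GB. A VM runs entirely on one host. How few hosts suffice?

7

Total = 130 + 110 + 100 + 90 + 90 + 90 + 90 + 50 + 30 + 20 + 20 + 20 = 840 GB.
Lower bound: ⌈840/160⌉ = 6 hosts.
Also, 7 VMs each exceed 80 GB, and no two of those can share a host, so at least 7 hosts are needed.
A packing using 7 hosts:
  host 1: 130 + 30 = 160
  host 2: 110 + 50 = 160
  host 3: 100 + 20 + 20 + 20 = 160
  host 4: 90 = 90
  host 5: 90 = 90
  host 6: 90 = 90
  host 7: 90 = 90
This matches the lower bound, so 7 is optimal.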